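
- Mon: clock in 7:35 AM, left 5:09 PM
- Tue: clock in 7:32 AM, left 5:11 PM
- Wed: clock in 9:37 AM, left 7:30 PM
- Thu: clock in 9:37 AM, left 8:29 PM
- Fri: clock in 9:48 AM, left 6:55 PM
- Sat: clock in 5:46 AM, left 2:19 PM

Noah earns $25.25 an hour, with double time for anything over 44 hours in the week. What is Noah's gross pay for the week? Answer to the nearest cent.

Mon: 7:35 AM–5:09 PM = 9 h 34 min
Tue: 7:32 AM–5:11 PM = 9 h 39 min
Wed: 9:37 AM–7:30 PM = 9 h 53 min
Thu: 9:37 AM–8:29 PM = 10 h 52 min
Fri: 9:48 AM–6:55 PM = 9 h 7 min
Sat: 5:46 AM–2:19 PM = 8 h 33 min
Total worked: 57 h 38 min = 3458 min.
Regular 44 h 0 min = 2640 min at $25.25/h; overtime 13 h 38 min = 818 min at $50.50/h.
Pay = (2640 × $25.25 + 818 × $50.50) ÷ 60 = $1799.48.

$1799.48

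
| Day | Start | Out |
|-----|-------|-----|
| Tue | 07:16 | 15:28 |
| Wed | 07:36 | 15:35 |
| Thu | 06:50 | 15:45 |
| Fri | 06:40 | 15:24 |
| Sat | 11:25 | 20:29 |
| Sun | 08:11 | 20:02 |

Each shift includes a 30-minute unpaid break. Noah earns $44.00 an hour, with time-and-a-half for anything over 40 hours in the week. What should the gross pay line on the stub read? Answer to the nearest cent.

Tue: 07:16–15:28 = 8 h 12 min; less 30 min break → 7 h 42 min
Wed: 07:36–15:35 = 7 h 59 min; less 30 min break → 7 h 29 min
Thu: 06:50–15:45 = 8 h 55 min; less 30 min break → 8 h 25 min
Fri: 06:40–15:24 = 8 h 44 min; less 30 min break → 8 h 14 min
Sat: 11:25–20:29 = 9 h 4 min; less 30 min break → 8 h 34 min
Sun: 08:11–20:02 = 11 h 51 min; less 30 min break → 11 h 21 min
Total worked: 51 h 45 min = 3105 min.
Regular 40 h 0 min = 2400 min at $44.00/h; overtime 11 h 45 min = 705 min at $66.00/h.
Pay = (2400 × $44.00 + 705 × $66.00) ÷ 60 = $2535.50.

$2535.50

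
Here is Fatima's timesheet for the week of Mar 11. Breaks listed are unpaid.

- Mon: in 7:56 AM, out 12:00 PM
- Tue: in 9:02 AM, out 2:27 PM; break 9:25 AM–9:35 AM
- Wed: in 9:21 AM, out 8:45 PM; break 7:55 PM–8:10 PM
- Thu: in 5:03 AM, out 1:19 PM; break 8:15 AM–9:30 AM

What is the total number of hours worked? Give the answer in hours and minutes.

27 h 29 min

Mon: 7:56 AM–12:00 PM = 4 h 4 min
Tue: 9:02 AM–2:27 PM = 5 h 25 min; less 10 min break → 5 h 15 min
Wed: 9:21 AM–8:45 PM = 11 h 24 min; less 15 min break → 11 h 9 min
Thu: 5:03 AM–1:19 PM = 8 h 16 min; less 75 min break → 7 h 1 min
Total: 4 h 4 min + 5 h 15 min + 11 h 9 min + 7 h 1 min = 27 h 29 min.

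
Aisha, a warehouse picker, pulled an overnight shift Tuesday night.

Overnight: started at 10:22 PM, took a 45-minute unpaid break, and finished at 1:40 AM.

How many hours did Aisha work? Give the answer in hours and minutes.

Overnight: 10:22 PM → midnight = 1 h 38 min; midnight → 1:40 AM = 1 h 40 min; span 3 h 18 min; less 45 min break → 2 h 33 min

2 h 33 min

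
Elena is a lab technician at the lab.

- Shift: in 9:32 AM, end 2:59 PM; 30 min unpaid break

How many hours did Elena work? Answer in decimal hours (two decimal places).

Shift: 9:32 AM–2:59 PM = 5 h 27 min; less 30 min break → 4 h 57 min

4.95 hours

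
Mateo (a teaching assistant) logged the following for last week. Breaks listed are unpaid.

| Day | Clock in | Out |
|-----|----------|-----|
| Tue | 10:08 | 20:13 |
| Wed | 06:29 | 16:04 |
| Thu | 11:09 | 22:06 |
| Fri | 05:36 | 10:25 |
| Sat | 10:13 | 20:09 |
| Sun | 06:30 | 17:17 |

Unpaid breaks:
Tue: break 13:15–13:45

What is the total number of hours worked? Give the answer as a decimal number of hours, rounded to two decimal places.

55.65 hours

Tue: 10:08–20:13 = 10 h 5 min; less 30 min break → 9 h 35 min
Wed: 06:29–16:04 = 9 h 35 min
Thu: 11:09–22:06 = 10 h 57 min
Fri: 05:36–10:25 = 4 h 49 min
Sat: 10:13–20:09 = 9 h 56 min
Sun: 06:30–17:17 = 10 h 47 min
Total: 9 h 35 min + 9 h 35 min + 10 h 57 min + 4 h 49 min + 9 h 56 min + 10 h 47 min = 55 h 39 min.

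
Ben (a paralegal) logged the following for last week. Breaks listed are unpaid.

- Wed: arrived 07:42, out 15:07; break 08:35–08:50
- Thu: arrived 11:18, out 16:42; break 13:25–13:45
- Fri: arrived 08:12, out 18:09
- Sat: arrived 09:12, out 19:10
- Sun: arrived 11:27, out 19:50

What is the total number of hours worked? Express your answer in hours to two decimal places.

Wed: 07:42–15:07 = 7 h 25 min; less 15 min break → 7 h 10 min
Thu: 11:18–16:42 = 5 h 24 min; less 20 min break → 5 h 4 min
Fri: 08:12–18:09 = 9 h 57 min
Sat: 09:12–19:10 = 9 h 58 min
Sun: 11:27–19:50 = 8 h 23 min
Total: 7 h 10 min + 5 h 4 min + 9 h 57 min + 9 h 58 min + 8 h 23 min = 40 h 32 min.

40.53 hours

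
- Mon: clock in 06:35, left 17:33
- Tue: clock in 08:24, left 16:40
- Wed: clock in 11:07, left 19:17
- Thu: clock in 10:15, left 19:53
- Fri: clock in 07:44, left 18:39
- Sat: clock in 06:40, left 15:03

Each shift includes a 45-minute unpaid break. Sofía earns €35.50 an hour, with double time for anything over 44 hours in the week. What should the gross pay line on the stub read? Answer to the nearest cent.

€2118.17

Mon: 06:35–17:33 = 10 h 58 min; less 45 min break → 10 h 13 min
Tue: 08:24–16:40 = 8 h 16 min; less 45 min break → 7 h 31 min
Wed: 11:07–19:17 = 8 h 10 min; less 45 min break → 7 h 25 min
Thu: 10:15–19:53 = 9 h 38 min; less 45 min break → 8 h 53 min
Fri: 07:44–18:39 = 10 h 55 min; less 45 min break → 10 h 10 min
Sat: 06:40–15:03 = 8 h 23 min; less 45 min break → 7 h 38 min
Total worked: 51 h 50 min = 3110 min.
Regular 44 h 0 min = 2640 min at €35.50/h; overtime 7 h 50 min = 470 min at €71.00/h.
Pay = (2640 × €35.50 + 470 × €71.00) ÷ 60 = €2118.17.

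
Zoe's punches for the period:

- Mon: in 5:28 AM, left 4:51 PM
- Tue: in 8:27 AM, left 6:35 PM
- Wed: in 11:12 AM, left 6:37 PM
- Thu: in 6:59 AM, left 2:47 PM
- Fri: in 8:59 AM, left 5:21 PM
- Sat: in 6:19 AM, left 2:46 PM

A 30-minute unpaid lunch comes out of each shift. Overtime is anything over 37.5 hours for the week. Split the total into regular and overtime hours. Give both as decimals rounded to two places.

Regular 37.50 hours, overtime 13.05 hours

Mon: 5:28 AM–4:51 PM = 11 h 23 min; less 30 min break → 10 h 53 min
Tue: 8:27 AM–6:35 PM = 10 h 8 min; less 30 min break → 9 h 38 min
Wed: 11:12 AM–6:37 PM = 7 h 25 min; less 30 min break → 6 h 55 min
Thu: 6:59 AM–2:47 PM = 7 h 48 min; less 30 min break → 7 h 18 min
Fri: 8:59 AM–5:21 PM = 8 h 22 min; less 30 min break → 7 h 52 min
Sat: 6:19 AM–2:46 PM = 8 h 27 min; less 30 min break → 7 h 57 min
Total worked: 50 h 33 min = 50.55 h.
Threshold 37.5 h → overtime 13 h 3 min, regular 37 h 30 min.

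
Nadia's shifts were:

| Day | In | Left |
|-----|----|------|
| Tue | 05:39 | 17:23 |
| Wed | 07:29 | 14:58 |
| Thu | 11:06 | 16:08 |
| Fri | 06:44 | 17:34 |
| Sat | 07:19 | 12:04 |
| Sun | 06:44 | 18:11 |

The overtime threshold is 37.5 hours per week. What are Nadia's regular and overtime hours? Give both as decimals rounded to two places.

Regular 37.50 hours, overtime 13.78 hours

Tue: 05:39–17:23 = 11 h 44 min
Wed: 07:29–14:58 = 7 h 29 min
Thu: 11:06–16:08 = 5 h 2 min
Fri: 06:44–17:34 = 10 h 50 min
Sat: 07:19–12:04 = 4 h 45 min
Sun: 06:44–18:11 = 11 h 27 min
Total worked: 51 h 17 min = 51.28 h.
Threshold 37.5 h → overtime 13 h 47 min, regular 37 h 30 min.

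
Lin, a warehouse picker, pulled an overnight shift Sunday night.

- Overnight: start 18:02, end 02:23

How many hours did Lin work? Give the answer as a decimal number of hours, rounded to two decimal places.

8.35 hours

Overnight: 18:02 → midnight = 5 h 58 min; midnight → 02:23 = 2 h 23 min; span 8 h 21 min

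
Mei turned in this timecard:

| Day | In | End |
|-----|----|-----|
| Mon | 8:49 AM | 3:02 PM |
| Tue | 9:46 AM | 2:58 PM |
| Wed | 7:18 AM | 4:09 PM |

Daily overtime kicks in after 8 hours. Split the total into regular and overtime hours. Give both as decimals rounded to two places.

Mon: 8:49 AM–3:02 PM = 6 h 13 min
Tue: 9:46 AM–2:58 PM = 5 h 12 min
Wed: 7:18 AM–4:09 PM = 8 h 51 min
Mon reg 6 h 13 min / OT 0 h 0 min; Tue reg 5 h 12 min / OT 0 h 0 min; Wed reg 8 h 0 min / OT 0 h 51 min.
Totals: regular 19 h 25 min, overtime 0 h 51 min.

Regular 19.42 hours, overtime 0.85 hours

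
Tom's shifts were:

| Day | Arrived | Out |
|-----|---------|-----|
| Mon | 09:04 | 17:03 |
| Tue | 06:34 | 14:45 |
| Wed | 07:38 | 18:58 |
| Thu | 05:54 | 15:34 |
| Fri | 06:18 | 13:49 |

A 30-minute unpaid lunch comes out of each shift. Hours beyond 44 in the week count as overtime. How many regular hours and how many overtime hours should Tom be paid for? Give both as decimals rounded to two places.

Mon: 09:04–17:03 = 7 h 59 min; less 30 min break → 7 h 29 min
Tue: 06:34–14:45 = 8 h 11 min; less 30 min break → 7 h 41 min
Wed: 07:38–18:58 = 11 h 20 min; less 30 min break → 10 h 50 min
Thu: 05:54–15:34 = 9 h 40 min; less 30 min break → 9 h 10 min
Fri: 06:18–13:49 = 7 h 31 min; less 30 min break → 7 h 1 min
Total worked: 42 h 11 min = 42.18 h.
Threshold 44 h → overtime 0 h 0 min, regular 42 h 11 min.

Regular 42.18 hours, overtime 0.00 hours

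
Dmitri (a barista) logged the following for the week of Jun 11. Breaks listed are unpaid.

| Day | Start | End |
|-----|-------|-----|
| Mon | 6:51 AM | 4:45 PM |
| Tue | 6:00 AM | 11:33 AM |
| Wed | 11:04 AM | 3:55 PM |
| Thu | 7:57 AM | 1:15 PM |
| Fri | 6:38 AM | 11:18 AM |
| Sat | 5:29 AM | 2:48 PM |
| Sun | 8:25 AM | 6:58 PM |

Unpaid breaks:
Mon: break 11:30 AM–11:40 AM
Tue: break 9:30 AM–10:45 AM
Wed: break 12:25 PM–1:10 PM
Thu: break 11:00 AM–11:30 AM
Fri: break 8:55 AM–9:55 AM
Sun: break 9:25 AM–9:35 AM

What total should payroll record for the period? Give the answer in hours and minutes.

46 h 18 min

Mon: 6:51 AM–4:45 PM = 9 h 54 min; less 10 min break → 9 h 44 min
Tue: 6:00 AM–11:33 AM = 5 h 33 min; less 75 min break → 4 h 18 min
Wed: 11:04 AM–3:55 PM = 4 h 51 min; less 45 min break → 4 h 6 min
Thu: 7:57 AM–1:15 PM = 5 h 18 min; less 30 min break → 4 h 48 min
Fri: 6:38 AM–11:18 AM = 4 h 40 min; less 60 min break → 3 h 40 min
Sat: 5:29 AM–2:48 PM = 9 h 19 min
Sun: 8:25 AM–6:58 PM = 10 h 33 min; less 10 min break → 10 h 23 min
Total: 9 h 44 min + 4 h 18 min + 4 h 6 min + 4 h 48 min + 3 h 40 min + 9 h 19 min + 10 h 23 min = 46 h 18 min.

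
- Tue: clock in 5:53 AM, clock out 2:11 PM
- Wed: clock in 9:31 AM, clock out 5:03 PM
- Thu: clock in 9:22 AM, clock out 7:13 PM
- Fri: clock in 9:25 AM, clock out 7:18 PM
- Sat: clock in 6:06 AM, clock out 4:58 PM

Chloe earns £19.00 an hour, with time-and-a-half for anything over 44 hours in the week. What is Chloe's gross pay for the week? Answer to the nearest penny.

£905.35

Tue: 5:53 AM–2:11 PM = 8 h 18 min
Wed: 9:31 AM–5:03 PM = 7 h 32 min
Thu: 9:22 AM–7:13 PM = 9 h 51 min
Fri: 9:25 AM–7:18 PM = 9 h 53 min
Sat: 6:06 AM–4:58 PM = 10 h 52 min
Total worked: 46 h 26 min = 2786 min.
Regular 44 h 0 min = 2640 min at £19.00/h; overtime 2 h 26 min = 146 min at £28.50/h.
Pay = (2640 × £19.00 + 146 × £28.50) ÷ 60 = £905.35.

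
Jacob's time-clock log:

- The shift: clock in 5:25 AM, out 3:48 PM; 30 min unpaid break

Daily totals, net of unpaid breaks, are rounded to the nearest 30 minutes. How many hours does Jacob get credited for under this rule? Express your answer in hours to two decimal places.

10.00 hours

The shift: 5:25 AM–3:48 PM = 10 h 23 min − 30 min = 9 h 53 min → rounds to 10 h 0 min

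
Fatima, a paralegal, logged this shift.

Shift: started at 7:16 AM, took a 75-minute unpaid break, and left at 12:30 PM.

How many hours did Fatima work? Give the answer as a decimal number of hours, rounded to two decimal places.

3.98 hours

Shift: 7:16 AM–12:30 PM = 5 h 14 min; less 75 min break → 3 h 59 min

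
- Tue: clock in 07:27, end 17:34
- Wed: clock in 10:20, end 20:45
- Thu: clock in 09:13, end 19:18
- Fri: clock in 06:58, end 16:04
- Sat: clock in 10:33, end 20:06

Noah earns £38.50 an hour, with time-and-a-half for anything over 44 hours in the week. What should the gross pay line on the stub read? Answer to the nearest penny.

£1998.15

Tue: 07:27–17:34 = 10 h 7 min
Wed: 10:20–20:45 = 10 h 25 min
Thu: 09:13–19:18 = 10 h 5 min
Fri: 06:58–16:04 = 9 h 6 min
Sat: 10:33–20:06 = 9 h 33 min
Total worked: 49 h 16 min = 2956 min.
Regular 44 h 0 min = 2640 min at £38.50/h; overtime 5 h 16 min = 316 min at £57.75/h.
Pay = (2640 × £38.50 + 316 × £57.75) ÷ 60 = £1998.15.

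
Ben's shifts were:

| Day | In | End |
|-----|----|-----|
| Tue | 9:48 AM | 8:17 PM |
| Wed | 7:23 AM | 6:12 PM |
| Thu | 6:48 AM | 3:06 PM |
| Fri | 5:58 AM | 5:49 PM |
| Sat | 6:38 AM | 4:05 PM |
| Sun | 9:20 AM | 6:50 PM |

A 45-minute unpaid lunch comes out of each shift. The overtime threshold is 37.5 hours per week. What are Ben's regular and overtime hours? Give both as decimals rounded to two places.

Tue: 9:48 AM–8:17 PM = 10 h 29 min; less 45 min break → 9 h 44 min
Wed: 7:23 AM–6:12 PM = 10 h 49 min; less 45 min break → 10 h 4 min
Thu: 6:48 AM–3:06 PM = 8 h 18 min; less 45 min break → 7 h 33 min
Fri: 5:58 AM–5:49 PM = 11 h 51 min; less 45 min break → 11 h 6 min
Sat: 6:38 AM–4:05 PM = 9 h 27 min; less 45 min break → 8 h 42 min
Sun: 9:20 AM–6:50 PM = 9 h 30 min; less 45 min break → 8 h 45 min
Total worked: 55 h 54 min = 55.90 h.
Threshold 37.5 h → overtime 18 h 24 min, regular 37 h 30 min.

Regular 37.50 hours, overtime 18.40 hours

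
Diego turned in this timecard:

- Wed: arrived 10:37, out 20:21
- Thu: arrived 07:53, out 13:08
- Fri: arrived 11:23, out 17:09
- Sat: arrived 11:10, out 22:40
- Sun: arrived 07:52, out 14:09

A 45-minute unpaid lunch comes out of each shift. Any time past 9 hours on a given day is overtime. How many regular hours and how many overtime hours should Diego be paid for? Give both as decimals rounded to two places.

Wed: 10:37–20:21 = 9 h 44 min; less 45 min break → 8 h 59 min
Thu: 07:53–13:08 = 5 h 15 min; less 45 min break → 4 h 30 min
Fri: 11:23–17:09 = 5 h 46 min; less 45 min break → 5 h 1 min
Sat: 11:10–22:40 = 11 h 30 min; less 45 min break → 10 h 45 min
Sun: 07:52–14:09 = 6 h 17 min; less 45 min break → 5 h 32 min
Wed reg 8 h 59 min / OT 0 h 0 min; Thu reg 4 h 30 min / OT 0 h 0 min; Fri reg 5 h 1 min / OT 0 h 0 min; Sat reg 9 h 0 min / OT 1 h 45 min; Sun reg 5 h 32 min / OT 0 h 0 min.
Totals: regular 33 h 2 min, overtime 1 h 45 min.

Regular 33.03 hours, overtime 1.75 hours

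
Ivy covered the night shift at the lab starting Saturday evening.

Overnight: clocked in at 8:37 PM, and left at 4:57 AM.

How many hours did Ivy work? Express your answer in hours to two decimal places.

8.33 hours

Overnight: 8:37 PM → midnight = 3 h 23 min; midnight → 4:57 AM = 4 h 57 min; span 8 h 20 min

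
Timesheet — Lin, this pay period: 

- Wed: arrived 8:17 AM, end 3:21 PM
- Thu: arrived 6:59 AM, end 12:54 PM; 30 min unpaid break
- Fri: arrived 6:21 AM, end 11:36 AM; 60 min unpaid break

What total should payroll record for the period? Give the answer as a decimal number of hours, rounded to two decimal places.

Wed: 8:17 AM–3:21 PM = 7 h 4 min
Thu: 6:59 AM–12:54 PM = 5 h 55 min; less 30 min break → 5 h 25 min
Fri: 6:21 AM–11:36 AM = 5 h 15 min; less 60 min break → 4 h 15 min
Total: 7 h 4 min + 5 h 25 min + 4 h 15 min = 16 h 44 min.

16.73 hours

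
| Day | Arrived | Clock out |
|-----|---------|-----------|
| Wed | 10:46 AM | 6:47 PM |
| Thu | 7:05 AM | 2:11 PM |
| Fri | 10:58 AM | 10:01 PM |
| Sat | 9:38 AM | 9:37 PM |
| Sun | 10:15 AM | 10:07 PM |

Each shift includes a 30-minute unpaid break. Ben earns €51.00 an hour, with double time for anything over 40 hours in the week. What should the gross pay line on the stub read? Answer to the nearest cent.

Wed: 10:46 AM–6:47 PM = 8 h 1 min; less 30 min break → 7 h 31 min
Thu: 7:05 AM–2:11 PM = 7 h 6 min; less 30 min break → 6 h 36 min
Fri: 10:58 AM–10:01 PM = 11 h 3 min; less 30 min break → 10 h 33 min
Sat: 9:38 AM–9:37 PM = 11 h 59 min; less 30 min break → 11 h 29 min
Sun: 10:15 AM–10:07 PM = 11 h 52 min; less 30 min break → 11 h 22 min
Total worked: 47 h 31 min = 2851 min.
Regular 40 h 0 min = 2400 min at €51.00/h; overtime 7 h 31 min = 451 min at €102.00/h.
Pay = (2400 × €51.00 + 451 × €102.00) ÷ 60 = €2806.70.

€2806.70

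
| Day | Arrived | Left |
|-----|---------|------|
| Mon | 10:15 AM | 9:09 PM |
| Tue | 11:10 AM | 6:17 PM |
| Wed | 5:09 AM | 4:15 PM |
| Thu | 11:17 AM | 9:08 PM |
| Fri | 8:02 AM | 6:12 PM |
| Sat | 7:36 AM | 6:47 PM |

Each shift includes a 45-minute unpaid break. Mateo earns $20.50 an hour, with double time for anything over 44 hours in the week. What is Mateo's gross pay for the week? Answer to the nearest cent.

$1386.48

Mon: 10:15 AM–9:09 PM = 10 h 54 min; less 45 min break → 10 h 9 min
Tue: 11:10 AM–6:17 PM = 7 h 7 min; less 45 min break → 6 h 22 min
Wed: 5:09 AM–4:15 PM = 11 h 6 min; less 45 min break → 10 h 21 min
Thu: 11:17 AM–9:08 PM = 9 h 51 min; less 45 min break → 9 h 6 min
Fri: 8:02 AM–6:12 PM = 10 h 10 min; less 45 min break → 9 h 25 min
Sat: 7:36 AM–6:47 PM = 11 h 11 min; less 45 min break → 10 h 26 min
Total worked: 55 h 49 min = 3349 min.
Regular 44 h 0 min = 2640 min at $20.50/h; overtime 11 h 49 min = 709 min at $41.00/h.
Pay = (2640 × $20.50 + 709 × $41.00) ÷ 60 = $1386.48.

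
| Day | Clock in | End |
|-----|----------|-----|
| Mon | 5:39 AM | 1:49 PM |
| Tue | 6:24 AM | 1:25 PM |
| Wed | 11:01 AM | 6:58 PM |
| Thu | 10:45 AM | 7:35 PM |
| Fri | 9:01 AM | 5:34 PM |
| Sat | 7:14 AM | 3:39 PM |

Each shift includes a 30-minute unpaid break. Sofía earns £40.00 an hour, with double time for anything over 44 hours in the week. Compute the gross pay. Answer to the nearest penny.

Mon: 5:39 AM–1:49 PM = 8 h 10 min; less 30 min break → 7 h 40 min
Tue: 6:24 AM–1:25 PM = 7 h 1 min; less 30 min break → 6 h 31 min
Wed: 11:01 AM–6:58 PM = 7 h 57 min; less 30 min break → 7 h 27 min
Thu: 10:45 AM–7:35 PM = 8 h 50 min; less 30 min break → 8 h 20 min
Fri: 9:01 AM–5:34 PM = 8 h 33 min; less 30 min break → 8 h 3 min
Sat: 7:14 AM–3:39 PM = 8 h 25 min; less 30 min break → 7 h 55 min
Total worked: 45 h 56 min = 2756 min.
Regular 44 h 0 min = 2640 min at £40.00/h; overtime 1 h 56 min = 116 min at £80.00/h.
Pay = (2640 × £40.00 + 116 × £80.00) ÷ 60 = £1914.67.

£1914.67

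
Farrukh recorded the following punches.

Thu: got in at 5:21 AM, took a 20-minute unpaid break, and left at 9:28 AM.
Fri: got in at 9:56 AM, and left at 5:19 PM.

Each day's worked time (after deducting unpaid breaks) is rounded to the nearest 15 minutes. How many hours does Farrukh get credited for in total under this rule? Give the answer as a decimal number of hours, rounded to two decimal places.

Thu: 5:21 AM–9:28 AM = 4 h 7 min − 20 min = 3 h 47 min → rounds to 3 h 45 min
Fri: 9:56 AM–5:19 PM = 7 h 23 min → rounds to 7 h 30 min
Total credited: 11 h 15 min.

11.25 hours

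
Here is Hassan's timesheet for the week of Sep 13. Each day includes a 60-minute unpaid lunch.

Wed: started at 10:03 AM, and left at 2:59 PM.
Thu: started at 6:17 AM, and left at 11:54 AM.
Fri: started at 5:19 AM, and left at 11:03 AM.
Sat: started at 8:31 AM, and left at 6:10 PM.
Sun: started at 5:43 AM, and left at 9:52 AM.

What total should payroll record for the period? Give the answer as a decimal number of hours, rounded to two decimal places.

25.08 hours

Wed: 10:03 AM–2:59 PM = 4 h 56 min; less 60 min break → 3 h 56 min
Thu: 6:17 AM–11:54 AM = 5 h 37 min; less 60 min break → 4 h 37 min
Fri: 5:19 AM–11:03 AM = 5 h 44 min; less 60 min break → 4 h 44 min
Sat: 8:31 AM–6:10 PM = 9 h 39 min; less 60 min break → 8 h 39 min
Sun: 5:43 AM–9:52 AM = 4 h 9 min; less 60 min break → 3 h 9 min
Total: 3 h 56 min + 4 h 37 min + 4 h 44 min + 8 h 39 min + 3 h 9 min = 25 h 5 min.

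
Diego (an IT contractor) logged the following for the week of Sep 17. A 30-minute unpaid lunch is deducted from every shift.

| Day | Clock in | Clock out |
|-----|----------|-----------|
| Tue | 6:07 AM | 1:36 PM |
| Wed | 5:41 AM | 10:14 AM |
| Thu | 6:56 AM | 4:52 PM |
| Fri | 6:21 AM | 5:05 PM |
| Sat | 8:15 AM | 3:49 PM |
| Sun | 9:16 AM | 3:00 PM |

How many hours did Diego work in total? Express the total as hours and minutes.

43 h 0 min

Tue: 6:07 AM–1:36 PM = 7 h 29 min; less 30 min break → 6 h 59 min
Wed: 5:41 AM–10:14 AM = 4 h 33 min; less 30 min break → 4 h 3 min
Thu: 6:56 AM–4:52 PM = 9 h 56 min; less 30 min break → 9 h 26 min
Fri: 6:21 AM–5:05 PM = 10 h 44 min; less 30 min break → 10 h 14 min
Sat: 8:15 AM–3:49 PM = 7 h 34 min; less 30 min break → 7 h 4 min
Sun: 9:16 AM–3:00 PM = 5 h 44 min; less 30 min break → 5 h 14 min
Total: 6 h 59 min + 4 h 3 min + 9 h 26 min + 10 h 14 min + 7 h 4 min + 5 h 14 min = 43 h 0 min.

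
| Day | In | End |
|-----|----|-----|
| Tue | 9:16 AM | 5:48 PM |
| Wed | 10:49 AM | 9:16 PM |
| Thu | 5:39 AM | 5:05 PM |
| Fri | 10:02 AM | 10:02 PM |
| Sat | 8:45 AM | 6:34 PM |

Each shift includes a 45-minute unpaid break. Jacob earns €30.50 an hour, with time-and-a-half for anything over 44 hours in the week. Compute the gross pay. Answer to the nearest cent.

€1547.11

Tue: 9:16 AM–5:48 PM = 8 h 32 min; less 45 min break → 7 h 47 min
Wed: 10:49 AM–9:16 PM = 10 h 27 min; less 45 min break → 9 h 42 min
Thu: 5:39 AM–5:05 PM = 11 h 26 min; less 45 min break → 10 h 41 min
Fri: 10:02 AM–10:02 PM = 12 h 0 min; less 45 min break → 11 h 15 min
Sat: 8:45 AM–6:34 PM = 9 h 49 min; less 45 min break → 9 h 4 min
Total worked: 48 h 29 min = 2909 min.
Regular 44 h 0 min = 2640 min at €30.50/h; overtime 4 h 29 min = 269 min at €45.75/h.
Pay = (2640 × €30.50 + 269 × €45.75) ÷ 60 = €1547.11.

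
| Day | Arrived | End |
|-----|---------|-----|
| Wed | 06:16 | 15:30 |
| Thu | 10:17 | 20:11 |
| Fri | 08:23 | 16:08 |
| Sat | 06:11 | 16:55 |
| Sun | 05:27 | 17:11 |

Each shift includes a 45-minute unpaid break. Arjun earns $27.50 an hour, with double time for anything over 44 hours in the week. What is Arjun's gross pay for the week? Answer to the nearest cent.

$1298.00

Wed: 06:16–15:30 = 9 h 14 min; less 45 min break → 8 h 29 min
Thu: 10:17–20:11 = 9 h 54 min; less 45 min break → 9 h 9 min
Fri: 08:23–16:08 = 7 h 45 min; less 45 min break → 7 h 0 min
Sat: 06:11–16:55 = 10 h 44 min; less 45 min break → 9 h 59 min
Sun: 05:27–17:11 = 11 h 44 min; less 45 min break → 10 h 59 min
Total worked: 45 h 36 min = 2736 min.
Regular 44 h 0 min = 2640 min at $27.50/h; overtime 1 h 36 min = 96 min at $55.00/h.
Pay = (2640 × $27.50 + 96 × $55.00) ÷ 60 = $1298.00.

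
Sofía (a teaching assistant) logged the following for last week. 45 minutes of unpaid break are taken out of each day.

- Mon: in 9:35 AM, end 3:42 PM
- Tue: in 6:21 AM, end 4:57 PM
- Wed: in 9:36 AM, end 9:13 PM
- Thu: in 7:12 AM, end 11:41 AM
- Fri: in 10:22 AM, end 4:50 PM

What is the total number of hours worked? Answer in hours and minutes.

35 h 32 min

Mon: 9:35 AM–3:42 PM = 6 h 7 min; less 45 min break → 5 h 22 min
Tue: 6:21 AM–4:57 PM = 10 h 36 min; less 45 min break → 9 h 51 min
Wed: 9:36 AM–9:13 PM = 11 h 37 min; less 45 min break → 10 h 52 min
Thu: 7:12 AM–11:41 AM = 4 h 29 min; less 45 min break → 3 h 44 min
Fri: 10:22 AM–4:50 PM = 6 h 28 min; less 45 min break → 5 h 43 min
Total: 5 h 22 min + 9 h 51 min + 10 h 52 min + 3 h 44 min + 5 h 43 min = 35 h 32 min.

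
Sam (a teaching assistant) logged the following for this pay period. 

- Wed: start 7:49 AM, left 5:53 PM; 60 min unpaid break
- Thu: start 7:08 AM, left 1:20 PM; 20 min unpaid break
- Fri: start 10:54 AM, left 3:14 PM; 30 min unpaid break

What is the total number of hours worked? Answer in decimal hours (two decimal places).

Wed: 7:49 AM–5:53 PM = 10 h 4 min; less 60 min break → 9 h 4 min
Thu: 7:08 AM–1:20 PM = 6 h 12 min; less 20 min break → 5 h 52 min
Fri: 10:54 AM–3:14 PM = 4 h 20 min; less 30 min break → 3 h 50 min
Total: 9 h 4 min + 5 h 52 min + 3 h 50 min = 18 h 46 min.

18.77 hours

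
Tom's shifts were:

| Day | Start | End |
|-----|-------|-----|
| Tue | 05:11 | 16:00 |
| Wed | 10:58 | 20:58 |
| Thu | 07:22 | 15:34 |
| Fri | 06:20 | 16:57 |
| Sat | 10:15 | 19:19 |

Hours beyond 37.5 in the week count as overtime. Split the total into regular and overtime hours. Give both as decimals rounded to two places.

Regular 37.50 hours, overtime 11.20 hours

Tue: 05:11–16:00 = 10 h 49 min
Wed: 10:58–20:58 = 10 h 0 min
Thu: 07:22–15:34 = 8 h 12 min
Fri: 06:20–16:57 = 10 h 37 min
Sat: 10:15–19:19 = 9 h 4 min
Total worked: 48 h 42 min = 48.70 h.
Threshold 37.5 h → overtime 11 h 12 min, regular 37 h 30 min.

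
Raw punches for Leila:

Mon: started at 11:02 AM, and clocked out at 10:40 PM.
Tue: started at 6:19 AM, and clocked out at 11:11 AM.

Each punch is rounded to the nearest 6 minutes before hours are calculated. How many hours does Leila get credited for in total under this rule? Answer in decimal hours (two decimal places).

16.60 hours

Mon: in 11:02 AM→11:00 AM, out 10:40 PM→10:42 PM; 11 h 42 min
Tue: in 6:19 AM→6:18 AM, out 11:11 AM→11:12 AM; 4 h 54 min
Total credited: 16 h 36 min.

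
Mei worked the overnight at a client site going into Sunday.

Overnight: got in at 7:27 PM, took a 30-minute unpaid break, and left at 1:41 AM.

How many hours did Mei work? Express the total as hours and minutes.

5 h 44 min

Overnight: 7:27 PM → midnight = 4 h 33 min; midnight → 1:41 AM = 1 h 41 min; span 6 h 14 min; less 30 min break → 5 h 44 min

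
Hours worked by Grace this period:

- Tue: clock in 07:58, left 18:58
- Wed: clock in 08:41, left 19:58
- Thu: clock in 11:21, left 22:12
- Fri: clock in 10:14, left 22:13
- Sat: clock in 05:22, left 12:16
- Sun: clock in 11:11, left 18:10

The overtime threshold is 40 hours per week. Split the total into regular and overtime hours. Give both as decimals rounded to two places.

Regular 40.00 hours, overtime 19.00 hours

Tue: 07:58–18:58 = 11 h 0 min
Wed: 08:41–19:58 = 11 h 17 min
Thu: 11:21–22:12 = 10 h 51 min
Fri: 10:14–22:13 = 11 h 59 min
Sat: 05:22–12:16 = 6 h 54 min
Sun: 11:11–18:10 = 6 h 59 min
Total worked: 59 h 0 min = 59.00 h.
Threshold 40 h → overtime 19 h 0 min, regular 40 h 0 min.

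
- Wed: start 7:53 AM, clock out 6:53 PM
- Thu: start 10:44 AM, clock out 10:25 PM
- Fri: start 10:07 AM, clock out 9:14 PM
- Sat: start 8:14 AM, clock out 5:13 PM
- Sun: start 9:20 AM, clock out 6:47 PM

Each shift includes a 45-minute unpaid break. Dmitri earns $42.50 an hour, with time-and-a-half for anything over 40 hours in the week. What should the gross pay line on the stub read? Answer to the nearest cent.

$2240.81

Wed: 7:53 AM–6:53 PM = 11 h 0 min; less 45 min break → 10 h 15 min
Thu: 10:44 AM–10:25 PM = 11 h 41 min; less 45 min break → 10 h 56 min
Fri: 10:07 AM–9:14 PM = 11 h 7 min; less 45 min break → 10 h 22 min
Sat: 8:14 AM–5:13 PM = 8 h 59 min; less 45 min break → 8 h 14 min
Sun: 9:20 AM–6:47 PM = 9 h 27 min; less 45 min break → 8 h 42 min
Total worked: 48 h 29 min = 2909 min.
Regular 40 h 0 min = 2400 min at $42.50/h; overtime 8 h 29 min = 509 min at $63.75/h.
Pay = (2400 × $42.50 + 509 × $63.75) ÷ 60 = $2240.81.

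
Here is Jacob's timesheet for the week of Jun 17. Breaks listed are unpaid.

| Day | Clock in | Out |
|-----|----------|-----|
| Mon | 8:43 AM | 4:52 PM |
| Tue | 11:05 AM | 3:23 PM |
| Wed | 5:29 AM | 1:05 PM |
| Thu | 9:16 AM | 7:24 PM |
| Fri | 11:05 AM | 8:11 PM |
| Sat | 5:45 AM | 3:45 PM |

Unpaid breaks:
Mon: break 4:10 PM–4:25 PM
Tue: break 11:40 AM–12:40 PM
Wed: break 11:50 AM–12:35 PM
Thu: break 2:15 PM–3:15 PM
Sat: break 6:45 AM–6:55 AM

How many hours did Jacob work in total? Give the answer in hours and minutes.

46 h 7 min

Mon: 8:43 AM–4:52 PM = 8 h 9 min; less 15 min break → 7 h 54 min
Tue: 11:05 AM–3:23 PM = 4 h 18 min; less 60 min break → 3 h 18 min
Wed: 5:29 AM–1:05 PM = 7 h 36 min; less 45 min break → 6 h 51 min
Thu: 9:16 AM–7:24 PM = 10 h 8 min; less 60 min break → 9 h 8 min
Fri: 11:05 AM–8:11 PM = 9 h 6 min
Sat: 5:45 AM–3:45 PM = 10 h 0 min; less 10 min break → 9 h 50 min
Total: 7 h 54 min + 3 h 18 min + 6 h 51 min + 9 h 8 min + 9 h 6 min + 9 h 50 min = 46 h 7 min.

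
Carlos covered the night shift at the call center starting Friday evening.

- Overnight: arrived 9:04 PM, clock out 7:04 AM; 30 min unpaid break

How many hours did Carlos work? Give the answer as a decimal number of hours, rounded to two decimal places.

9.50 hours

Overnight: 9:04 PM → midnight = 2 h 56 min; midnight → 7:04 AM = 7 h 4 min; span 10 h 0 min; less 30 min break → 9 h 30 min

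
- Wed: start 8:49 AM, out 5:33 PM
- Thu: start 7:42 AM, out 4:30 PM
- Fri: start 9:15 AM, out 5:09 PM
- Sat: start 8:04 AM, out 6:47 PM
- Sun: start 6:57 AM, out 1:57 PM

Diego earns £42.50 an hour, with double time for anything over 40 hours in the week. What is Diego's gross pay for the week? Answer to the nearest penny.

Wed: 8:49 AM–5:33 PM = 8 h 44 min
Thu: 7:42 AM–4:30 PM = 8 h 48 min
Fri: 9:15 AM–5:09 PM = 7 h 54 min
Sat: 8:04 AM–6:47 PM = 10 h 43 min
Sun: 6:57 AM–1:57 PM = 7 h 0 min
Total worked: 43 h 9 min = 2589 min.
Regular 40 h 0 min = 2400 min at £42.50/h; overtime 3 h 9 min = 189 min at £85.00/h.
Pay = (2400 × £42.50 + 189 × £85.00) ÷ 60 = £1967.75.

£1967.75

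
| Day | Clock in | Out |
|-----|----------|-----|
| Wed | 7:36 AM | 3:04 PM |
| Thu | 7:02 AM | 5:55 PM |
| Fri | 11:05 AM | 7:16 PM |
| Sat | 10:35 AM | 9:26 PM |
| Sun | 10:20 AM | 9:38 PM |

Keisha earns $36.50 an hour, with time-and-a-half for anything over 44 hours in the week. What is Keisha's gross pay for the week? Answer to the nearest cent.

Wed: 7:36 AM–3:04 PM = 7 h 28 min
Thu: 7:02 AM–5:55 PM = 10 h 53 min
Fri: 11:05 AM–7:16 PM = 8 h 11 min
Sat: 10:35 AM–9:26 PM = 10 h 51 min
Sun: 10:20 AM–9:38 PM = 11 h 18 min
Total worked: 48 h 41 min = 2921 min.
Regular 44 h 0 min = 2640 min at $36.50/h; overtime 4 h 41 min = 281 min at $54.75/h.
Pay = (2640 × $36.50 + 281 × $54.75) ÷ 60 = $1862.41.

$1862.41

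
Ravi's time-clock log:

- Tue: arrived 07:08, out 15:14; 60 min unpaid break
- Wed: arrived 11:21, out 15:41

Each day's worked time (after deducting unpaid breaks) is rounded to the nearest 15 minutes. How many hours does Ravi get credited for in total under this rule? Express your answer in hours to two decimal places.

Tue: 07:08–15:14 = 8 h 6 min − 60 min = 7 h 6 min → rounds to 7 h 0 min
Wed: 11:21–15:41 = 4 h 20 min → rounds to 4 h 15 min
Total credited: 11 h 15 min.

11.25 hours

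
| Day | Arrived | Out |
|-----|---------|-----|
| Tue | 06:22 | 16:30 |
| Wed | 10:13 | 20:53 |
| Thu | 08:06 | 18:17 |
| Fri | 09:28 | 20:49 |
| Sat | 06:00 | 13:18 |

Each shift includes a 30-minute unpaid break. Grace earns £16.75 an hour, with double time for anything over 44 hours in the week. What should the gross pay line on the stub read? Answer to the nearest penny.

£841.97

Tue: 06:22–16:30 = 10 h 8 min; less 30 min break → 9 h 38 min
Wed: 10:13–20:53 = 10 h 40 min; less 30 min break → 10 h 10 min
Thu: 08:06–18:17 = 10 h 11 min; less 30 min break → 9 h 41 min
Fri: 09:28–20:49 = 11 h 21 min; less 30 min break → 10 h 51 min
Sat: 06:00–13:18 = 7 h 18 min; less 30 min break → 6 h 48 min
Total worked: 47 h 8 min = 2828 min.
Regular 44 h 0 min = 2640 min at £16.75/h; overtime 3 h 8 min = 188 min at £33.50/h.
Pay = (2640 × £16.75 + 188 × £33.50) ÷ 60 = £841.97.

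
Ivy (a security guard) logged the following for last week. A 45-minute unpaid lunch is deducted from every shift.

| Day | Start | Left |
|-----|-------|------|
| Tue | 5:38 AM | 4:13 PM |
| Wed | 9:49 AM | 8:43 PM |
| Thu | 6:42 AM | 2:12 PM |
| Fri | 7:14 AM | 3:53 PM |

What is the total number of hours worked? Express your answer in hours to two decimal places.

34.63 hours

Tue: 5:38 AM–4:13 PM = 10 h 35 min; less 45 min break → 9 h 50 min
Wed: 9:49 AM–8:43 PM = 10 h 54 min; less 45 min break → 10 h 9 min
Thu: 6:42 AM–2:12 PM = 7 h 30 min; less 45 min break → 6 h 45 min
Fri: 7:14 AM–3:53 PM = 8 h 39 min; less 45 min break → 7 h 54 min
Total: 9 h 50 min + 10 h 9 min + 6 h 45 min + 7 h 54 min = 34 h 38 min.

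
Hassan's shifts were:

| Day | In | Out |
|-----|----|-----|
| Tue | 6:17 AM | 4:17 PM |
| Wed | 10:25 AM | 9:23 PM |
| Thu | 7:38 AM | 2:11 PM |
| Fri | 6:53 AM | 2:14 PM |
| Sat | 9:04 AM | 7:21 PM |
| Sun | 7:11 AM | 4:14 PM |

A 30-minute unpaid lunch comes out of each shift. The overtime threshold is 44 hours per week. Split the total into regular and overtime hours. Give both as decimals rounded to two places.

Regular 44.00 hours, overtime 7.20 hours

Tue: 6:17 AM–4:17 PM = 10 h 0 min; less 30 min break → 9 h 30 min
Wed: 10:25 AM–9:23 PM = 10 h 58 min; less 30 min break → 10 h 28 min
Thu: 7:38 AM–2:11 PM = 6 h 33 min; less 30 min break → 6 h 3 min
Fri: 6:53 AM–2:14 PM = 7 h 21 min; less 30 min break → 6 h 51 min
Sat: 9:04 AM–7:21 PM = 10 h 17 min; less 30 min break → 9 h 47 min
Sun: 7:11 AM–4:14 PM = 9 h 3 min; less 30 min break → 8 h 33 min
Total worked: 51 h 12 min = 51.20 h.
Threshold 44 h → overtime 7 h 12 min, regular 44 h 0 min.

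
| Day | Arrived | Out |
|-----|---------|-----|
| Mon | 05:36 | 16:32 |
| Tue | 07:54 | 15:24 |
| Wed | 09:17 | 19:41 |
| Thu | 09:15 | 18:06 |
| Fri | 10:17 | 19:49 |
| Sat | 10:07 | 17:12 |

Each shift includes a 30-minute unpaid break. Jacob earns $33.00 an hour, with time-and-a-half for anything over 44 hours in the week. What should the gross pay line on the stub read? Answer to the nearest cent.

$1813.35

Mon: 05:36–16:32 = 10 h 56 min; less 30 min break → 10 h 26 min
Tue: 07:54–15:24 = 7 h 30 min; less 30 min break → 7 h 0 min
Wed: 09:17–19:41 = 10 h 24 min; less 30 min break → 9 h 54 min
Thu: 09:15–18:06 = 8 h 51 min; less 30 min break → 8 h 21 min
Fri: 10:17–19:49 = 9 h 32 min; less 30 min break → 9 h 2 min
Sat: 10:07–17:12 = 7 h 5 min; less 30 min break → 6 h 35 min
Total worked: 51 h 18 min = 3078 min.
Regular 44 h 0 min = 2640 min at $33.00/h; overtime 7 h 18 min = 438 min at $49.50/h.
Pay = (2640 × $33.00 + 438 × $49.50) ÷ 60 = $1813.35.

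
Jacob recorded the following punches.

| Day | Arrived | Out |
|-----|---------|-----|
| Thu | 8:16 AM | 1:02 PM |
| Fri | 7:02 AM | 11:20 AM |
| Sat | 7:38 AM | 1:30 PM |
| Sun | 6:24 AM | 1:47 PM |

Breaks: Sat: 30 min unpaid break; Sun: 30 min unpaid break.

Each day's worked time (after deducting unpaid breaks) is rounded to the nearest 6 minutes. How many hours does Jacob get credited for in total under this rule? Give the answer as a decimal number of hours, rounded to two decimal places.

Thu: 8:16 AM–1:02 PM = 4 h 46 min → rounds to 4 h 48 min
Fri: 7:02 AM–11:20 AM = 4 h 18 min → rounds to 4 h 18 min
Sat: 7:38 AM–1:30 PM = 5 h 52 min − 30 min = 5 h 22 min → rounds to 5 h 24 min
Sun: 6:24 AM–1:47 PM = 7 h 23 min − 30 min = 6 h 53 min → rounds to 6 h 54 min
Total credited: 21 h 24 min.

21.40 hours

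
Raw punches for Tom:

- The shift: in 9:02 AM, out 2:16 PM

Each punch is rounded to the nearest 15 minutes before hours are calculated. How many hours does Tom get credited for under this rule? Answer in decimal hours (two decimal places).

The shift: in 9:02 AM→9:00 AM, out 2:16 PM→2:15 PM; 5 h 15 min

5.25 hours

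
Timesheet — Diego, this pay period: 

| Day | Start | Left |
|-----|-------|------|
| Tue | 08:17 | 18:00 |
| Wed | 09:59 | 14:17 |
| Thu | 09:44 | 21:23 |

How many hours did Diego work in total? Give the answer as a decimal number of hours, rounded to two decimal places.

Tue: 08:17–18:00 = 9 h 43 min
Wed: 09:59–14:17 = 4 h 18 min
Thu: 09:44–21:23 = 11 h 39 min
Total: 9 h 43 min + 4 h 18 min + 11 h 39 min = 25 h 40 min.

25.67 hours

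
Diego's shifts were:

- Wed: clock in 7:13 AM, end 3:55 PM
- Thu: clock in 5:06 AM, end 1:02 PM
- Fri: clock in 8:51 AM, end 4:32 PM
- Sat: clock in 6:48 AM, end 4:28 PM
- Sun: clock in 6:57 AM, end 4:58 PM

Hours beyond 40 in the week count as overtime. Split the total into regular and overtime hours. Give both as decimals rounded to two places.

Regular 40.00 hours, overtime 4.00 hours

Wed: 7:13 AM–3:55 PM = 8 h 42 min
Thu: 5:06 AM–1:02 PM = 7 h 56 min
Fri: 8:51 AM–4:32 PM = 7 h 41 min
Sat: 6:48 AM–4:28 PM = 9 h 40 min
Sun: 6:57 AM–4:58 PM = 10 h 1 min
Total worked: 44 h 0 min = 44.00 h.
Threshold 40 h → overtime 4 h 0 min, regular 40 h 0 min.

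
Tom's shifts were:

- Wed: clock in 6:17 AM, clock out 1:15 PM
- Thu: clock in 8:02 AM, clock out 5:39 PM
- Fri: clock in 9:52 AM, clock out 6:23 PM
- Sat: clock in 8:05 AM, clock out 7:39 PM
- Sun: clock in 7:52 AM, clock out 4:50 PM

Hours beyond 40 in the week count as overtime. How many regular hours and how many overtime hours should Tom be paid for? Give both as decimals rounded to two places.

Regular 40.00 hours, overtime 5.63 hours

Wed: 6:17 AM–1:15 PM = 6 h 58 min
Thu: 8:02 AM–5:39 PM = 9 h 37 min
Fri: 9:52 AM–6:23 PM = 8 h 31 min
Sat: 8:05 AM–7:39 PM = 11 h 34 min
Sun: 7:52 AM–4:50 PM = 8 h 58 min
Total worked: 45 h 38 min = 45.63 h.
Threshold 40 h → overtime 5 h 38 min, regular 40 h 0 min.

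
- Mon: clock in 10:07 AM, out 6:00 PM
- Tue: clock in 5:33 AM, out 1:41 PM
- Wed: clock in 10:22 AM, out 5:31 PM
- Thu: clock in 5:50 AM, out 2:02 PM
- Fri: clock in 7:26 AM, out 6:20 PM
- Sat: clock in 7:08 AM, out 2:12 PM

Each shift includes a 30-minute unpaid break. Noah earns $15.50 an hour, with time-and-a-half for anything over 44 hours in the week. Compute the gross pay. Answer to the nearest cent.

Mon: 10:07 AM–6:00 PM = 7 h 53 min; less 30 min break → 7 h 23 min
Tue: 5:33 AM–1:41 PM = 8 h 8 min; less 30 min break → 7 h 38 min
Wed: 10:22 AM–5:31 PM = 7 h 9 min; less 30 min break → 6 h 39 min
Thu: 5:50 AM–2:02 PM = 8 h 12 min; less 30 min break → 7 h 42 min
Fri: 7:26 AM–6:20 PM = 10 h 54 min; less 30 min break → 10 h 24 min
Sat: 7:08 AM–2:12 PM = 7 h 4 min; less 30 min break → 6 h 34 min
Total worked: 46 h 20 min = 2780 min.
Regular 44 h 0 min = 2640 min at $15.50/h; overtime 2 h 20 min = 140 min at $23.25/h.
Pay = (2640 × $15.50 + 140 × $23.25) ÷ 60 = $736.25.

$736.25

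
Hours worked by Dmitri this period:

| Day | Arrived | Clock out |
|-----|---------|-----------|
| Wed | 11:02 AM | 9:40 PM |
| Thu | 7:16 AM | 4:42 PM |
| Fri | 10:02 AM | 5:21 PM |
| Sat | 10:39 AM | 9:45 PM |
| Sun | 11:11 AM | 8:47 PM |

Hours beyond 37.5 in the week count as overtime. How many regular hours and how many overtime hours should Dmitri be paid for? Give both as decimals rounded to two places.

Wed: 11:02 AM–9:40 PM = 10 h 38 min
Thu: 7:16 AM–4:42 PM = 9 h 26 min
Fri: 10:02 AM–5:21 PM = 7 h 19 min
Sat: 10:39 AM–9:45 PM = 11 h 6 min
Sun: 11:11 AM–8:47 PM = 9 h 36 min
Total worked: 48 h 5 min = 48.08 h.
Threshold 37.5 h → overtime 10 h 35 min, regular 37 h 30 min.

Regular 37.50 hours, overtime 10.58 hours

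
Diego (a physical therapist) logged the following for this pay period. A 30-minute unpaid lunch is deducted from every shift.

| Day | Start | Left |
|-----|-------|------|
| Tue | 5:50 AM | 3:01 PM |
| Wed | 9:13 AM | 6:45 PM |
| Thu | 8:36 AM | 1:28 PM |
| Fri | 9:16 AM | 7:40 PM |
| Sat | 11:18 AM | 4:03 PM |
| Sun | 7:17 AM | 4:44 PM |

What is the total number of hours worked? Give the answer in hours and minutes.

45 h 11 min

Tue: 5:50 AM–3:01 PM = 9 h 11 min; less 30 min break → 8 h 41 min
Wed: 9:13 AM–6:45 PM = 9 h 32 min; less 30 min break → 9 h 2 min
Thu: 8:36 AM–1:28 PM = 4 h 52 min; less 30 min break → 4 h 22 min
Fri: 9:16 AM–7:40 PM = 10 h 24 min; less 30 min break → 9 h 54 min
Sat: 11:18 AM–4:03 PM = 4 h 45 min; less 30 min break → 4 h 15 min
Sun: 7:17 AM–4:44 PM = 9 h 27 min; less 30 min break → 8 h 57 min
Total: 8 h 41 min + 9 h 2 min + 4 h 22 min + 9 h 54 min + 4 h 15 min + 8 h 57 min = 45 h 11 min.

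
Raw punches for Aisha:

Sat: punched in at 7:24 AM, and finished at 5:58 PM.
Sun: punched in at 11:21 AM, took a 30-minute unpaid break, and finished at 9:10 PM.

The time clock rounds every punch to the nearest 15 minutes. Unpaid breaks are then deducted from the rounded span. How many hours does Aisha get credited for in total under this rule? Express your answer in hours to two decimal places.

Sat: in 7:24 AM→7:30 AM, out 5:58 PM→6:00 PM; 10 h 30 min
Sun: in 11:21 AM→11:15 AM, out 9:10 PM→9:15 PM; 10 h 0 min − 30 min = 9 h 30 min
Total credited: 20 h 0 min.

20.00 hours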